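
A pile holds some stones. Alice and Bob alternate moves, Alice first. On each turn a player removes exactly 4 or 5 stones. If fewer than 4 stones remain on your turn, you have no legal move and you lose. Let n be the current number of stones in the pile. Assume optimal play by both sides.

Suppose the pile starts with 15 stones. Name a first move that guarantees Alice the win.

Remove 4, leaving 11.

Use the standard recursion: the mover loses at a terminal position; elsewhere, the mover wins exactly when some move hands the opponent an L position.
n=0: no move → L
n=1: no move → L
n=2: no move → L
n=3: no move → L
n=4: W (go to 0, an L position)
n=5: W (go to 1, an L position)
n=6: W (go to 2, an L position)
n=7: W (go to 3, an L position)
n=8: W (go to 3, an L position)
n=9: L (options 5(W), 4(W) are all W)
n=10: L (options 6(W), 5(W) are all W)
n=11: L (options 7(W), 6(W) are all W)
n=12: L (options 8(W), 7(W) are all W)
n=13: W (go to 9, an L position)
n=14: W (go to 10, an L position)
n=15: W (go to 11, an L position)
From 15, the L positions reachable in one move are: 11, 10. Any move reaching one of these is winning.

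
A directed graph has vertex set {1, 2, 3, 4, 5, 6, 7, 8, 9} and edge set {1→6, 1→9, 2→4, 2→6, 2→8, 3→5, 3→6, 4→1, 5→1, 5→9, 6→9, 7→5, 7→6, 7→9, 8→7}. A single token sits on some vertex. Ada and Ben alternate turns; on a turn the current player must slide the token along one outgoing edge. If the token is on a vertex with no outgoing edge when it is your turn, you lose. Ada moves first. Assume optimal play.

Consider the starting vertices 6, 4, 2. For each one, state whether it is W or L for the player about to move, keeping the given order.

Use the standard recursion: the mover loses at a terminal position; elsewhere, the mover wins exactly when some move hands the opponent an L position.
Every edge goes from a vertex to one that appears earlier in the order 9, 6, 1, 5, 7, 8, 4, 3, 2, so processing vertices in that order labels each vertex after all of its successors.
9: no outgoing edge → L
6: →9(L), so W
1: →9(L), so W
5: →9(L), so W
7: →9(L), so W
8: →7(W) only, which is W, so L
4: →1(W) only, which is W, so L
3: →5(W), 6(W) — all W, so L
2: →4(L), so W

6: W, 4: L, 2: W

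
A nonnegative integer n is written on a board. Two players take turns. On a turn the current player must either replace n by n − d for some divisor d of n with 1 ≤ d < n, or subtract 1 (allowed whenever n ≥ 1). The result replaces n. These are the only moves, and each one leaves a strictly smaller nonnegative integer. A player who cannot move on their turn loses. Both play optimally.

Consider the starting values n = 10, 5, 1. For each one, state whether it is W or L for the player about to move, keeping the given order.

Classify positions by backward induction: terminal positions (no move available) are L. From any other position, the mover wins iff some move reaches an L.
n=0: no move → L
n=1: can move to 0, which is L ⇒ W
n=2: the only move is to 1(W), a W ⇒ L
n=3: can move to 2, which is L ⇒ W
n=4: can move to 2, which is L ⇒ W
n=5: the only move is to 4(W), a W ⇒ L
n=6: can move to 5, which is L ⇒ W
n=7: the only move is to 6(W), a W ⇒ L
n=8: can move to 7, which is L ⇒ W
n=9: moves to 6(W), 8(W); every one is W ⇒ L
n=10: can move to 5, which is L ⇒ W

10: W, 5: L, 1: W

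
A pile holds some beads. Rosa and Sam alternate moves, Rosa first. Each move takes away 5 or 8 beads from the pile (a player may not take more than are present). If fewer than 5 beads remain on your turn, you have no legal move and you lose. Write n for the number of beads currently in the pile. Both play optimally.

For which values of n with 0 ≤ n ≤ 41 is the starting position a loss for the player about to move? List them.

Positions with no move are L. A position that does have a move is losing for the player to move precisely when every available move leads to a winning position for the opponent. Fill in the labels:
n=0: no move → L
n=1: no move → L
n=2: no move → L
n=3: no move → L
n=4: no move → L
n=5: W (go to 0, an L position)
n=6: W (go to 1, an L position)
n=7: W (go to 2, an L position)
n=8: W (go to 3, an L position)
n=9: W (go to 4, an L position)
n=10: W (go to 2, an L position)
n=11: W (go to 3, an L position)
n=12: W (go to 4, an L position)
n=13: L (options 8(W), 5(W) are all W)
n=14: L (options 9(W), 6(W) are all W)
n=15: L (options 10(W), 7(W) are all W)
n=16: L (options 11(W), 8(W) are all W)
n=17: L (options 12(W), 9(W) are all W)
n=18: W (go to 13, an L position)
n=19: W (go to 14, an L position)
n=20: W (go to 15, an L position)
n=21: W (go to 16, an L position)
n=22: W (go to 17, an L position)
n=23: W (go to 15, an L position)
n=24: W (go to 16, an L position)
n=25: W (go to 17, an L position)
n=26: L (options 21(W), 18(W) are all W)
n=27: L (options 22(W), 19(W) are all W)
n=28: L (options 23(W), 20(W) are all W)
n=29: L (options 24(W), 21(W) are all W)
n=30: L (options 25(W), 22(W) are all W)
n=31: W (go to 26, an L position)
n=32: W (go to 27, an L position)
n=33: W (go to 28, an L position)
n=34: W (go to 29, an L position)
n=35: W (go to 30, an L position)
n=36: W (go to 28, an L position)
n=37: W (go to 29, an L position)
n=38: W (go to 30, an L position)
n=39: L (options 34(W), 31(W) are all W)
n=40: L (options 35(W), 32(W) are all W)
n=41: L (options 36(W), 33(W) are all W)
The losing starting values of n are exactly the entries labelled L in this table (18 of them).

0, 1, 2, 3, 4, 13, 14, 15, 16, 17, 26, 27, 28, 29, 30, 39, 40, 41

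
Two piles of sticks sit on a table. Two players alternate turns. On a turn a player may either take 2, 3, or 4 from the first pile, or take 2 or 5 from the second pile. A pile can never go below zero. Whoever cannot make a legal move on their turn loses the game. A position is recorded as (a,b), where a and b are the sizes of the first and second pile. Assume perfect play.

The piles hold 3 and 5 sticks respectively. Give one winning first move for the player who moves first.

Move to (3,3).

Classify positions by backward induction: terminal positions (no move available) are L. From any other position, the mover wins iff some move reaches an L.
No move ever increases a pile, so every position that can arise here has a ≤ 3 and b ≤ 5; it is enough to label the cells with 0 ≤ a ≤ 3 and 0 ≤ b ≤ 5.
Every move lowers a or b (never raises either), so fill the grid row by row in increasing a, and left to right within a row: each cell's successors are then already labelled.
      b=0  b=1  b=2  b=3  b=4  b=5
a=0:    L    L    W    W    L    W
a=1:    L    L    W    W    L    W
a=2:    W    W    L    L    W    W
a=3:    W    W    L    L    W    W
Cells with no legal move (terminal, hence L): (0,0), (0,1), (1,0), (1,1).
The remaining L cells, each justified by listing all of its moves:
(0,4): the only move is to (0,2)(W), a W ⇒ L
(1,4): the only move is to (1,2)(W), a W ⇒ L
(2,2): moves to (0,2)(W), (2,0)(W); every one is W ⇒ L
(2,3): moves to (0,3)(W), (2,1)(W); every one is W ⇒ L
(3,2): moves to (1,2)(W), (0,2)(W), (3,0)(W); every one is W ⇒ L
(3,3): moves to (1,3)(W), (0,3)(W), (3,1)(W); every one is W ⇒ L
Every other cell has at least one move into one of the L cells above, so it is W.
From (3,5), the L positions reachable in one move are: (3,3).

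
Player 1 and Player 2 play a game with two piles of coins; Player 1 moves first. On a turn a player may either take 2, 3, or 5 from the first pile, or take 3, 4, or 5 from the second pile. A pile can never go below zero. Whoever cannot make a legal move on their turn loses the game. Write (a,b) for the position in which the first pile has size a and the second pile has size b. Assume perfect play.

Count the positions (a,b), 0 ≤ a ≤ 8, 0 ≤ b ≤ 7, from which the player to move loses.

22

Classify positions by backward induction: terminal positions (no move available) are L. From any other position, the mover wins iff some move reaches an L.
Every move lowers a or b (never raises either), so fill the grid row by row in increasing a, and left to right within a row: each cell's successors are then already labelled.
      b=0  b=1  b=2  b=3  b=4  b=5  b=6  b=7
a=0:    L    L    L    W    W    W    W    W
a=1:    L    L    L    W    W    W    W    W
a=2:    W    W    W    L    L    L    W    W
a=3:    W    W    W    L    L    L    W    W
a=4:    W    W    W    W    W    W    L    L
a=5:    W    W    W    W    W    W    L    L
a=6:    W    W    W    W    W    W    W    W
a=7:    L    L    L    W    W    W    W    W
a=8:    L    L    L    W    W    W    W    W
Cells with no legal move (terminal, hence L): (0,0), (0,1), (0,2), (1,0), (1,1), (1,2).
The remaining L cells, each justified by listing all of its moves:
(2,3): →(0,3)(W), (2,0)(W) — all W, so L
(2,4): →(0,4)(W), (2,1)(W), (2,0)(W) — all W, so L
(2,5): →(0,5)(W), (2,2)(W), (2,1)(W), (2,0)(W) — all W, so L
(3,3): →(1,3)(W), (0,3)(W), (3,0)(W) — all W, so L
(3,4): →(1,4)(W), (0,4)(W), (3,1)(W), (3,0)(W) — all W, so L
(3,5): →(1,5)(W), (0,5)(W), (3,2)(W), (3,1)(W), (3,0)(W) — all W, so L
(4,6): →(2,6)(W), (1,6)(W), (4,3)(W), (4,2)(W), (4,1)(W) — all W, so L
(4,7): →(2,7)(W), (1,7)(W), (4,4)(W), (4,3)(W), (4,2)(W) — all W, so L
(5,6): →(3,6)(W), (2,6)(W), (0,6)(W), (5,3)(W), (5,2)(W), (5,1)(W) — all W, so L
(5,7): →(3,7)(W), (2,7)(W), (0,7)(W), (5,4)(W), (5,3)(W), (5,2)(W) — all W, so L
(7,0): →(5,0)(W), (4,0)(W), (2,0)(W) — all W, so L
(7,1): →(5,1)(W), (4,1)(W), (2,1)(W) — all W, so L
(7,2): →(5,2)(W), (4,2)(W), (2,2)(W) — all W, so L
(8,0): →(6,0)(W), (5,0)(W), (3,0)(W) — all W, so L
(8,1): →(6,1)(W), (5,1)(W), (3,1)(W) — all W, so L
(8,2): →(6,2)(W), (5,2)(W), (3,2)(W) — all W, so L
Every other cell has at least one move into one of the L cells above, so it is W.
L cells per row: a=0: 3, a=1: 3, a=2: 3, a=3: 3, a=4: 2, a=5: 2, a=6: 0, a=7: 3, a=8: 3; total 22.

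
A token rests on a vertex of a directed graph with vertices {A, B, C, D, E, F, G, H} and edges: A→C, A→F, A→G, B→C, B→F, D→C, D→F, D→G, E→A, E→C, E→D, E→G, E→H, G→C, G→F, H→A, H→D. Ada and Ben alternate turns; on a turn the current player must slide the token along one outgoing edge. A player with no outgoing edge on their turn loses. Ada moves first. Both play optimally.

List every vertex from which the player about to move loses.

C, F, H

Build the W/L table. Terminal = L. A non-terminal position is W if it has a move to some L; otherwise it is L.
Every edge goes from a vertex to one that appears earlier in the order C, F, G, A, D, H, B, E, so processing vertices in that order labels each vertex after all of its successors.
C: no outgoing edge → L
F: no outgoing edge → L
G: can move to F, which is L ⇒ W
A: can move to F, which is L ⇒ W
D: can move to F, which is L ⇒ W
H: moves to D(W), A(W); every one is W ⇒ L
B: can move to F, which is L ⇒ W
E: can move to H, which is L ⇒ W
Reading off the rows marked L gives the requested list; there are 3 such vertices.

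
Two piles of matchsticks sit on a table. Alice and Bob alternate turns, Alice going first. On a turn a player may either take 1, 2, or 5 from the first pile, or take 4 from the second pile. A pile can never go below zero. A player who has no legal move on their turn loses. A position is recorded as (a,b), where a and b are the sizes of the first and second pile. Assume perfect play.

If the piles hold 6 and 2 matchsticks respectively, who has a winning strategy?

Label each position W (a win for the player to move) or L (a loss). A position with no legal move is L; any other position is W exactly when some move reaches an L, and L when every move reaches a W.
No move ever increases a pile, so every position that can arise here has a ≤ 6 and b ≤ 2; it is enough to label the cells with 0 ≤ a ≤ 6 and 0 ≤ b ≤ 2.
Every move lowers a or b (never raises either), so fill the grid row by row in increasing a, and left to right within a row: each cell's successors are then already labelled.
      b=0  b=1  b=2
a=0:    L    L    L
a=1:    W    W    W
a=2:    W    W    W
a=3:    L    L    L
a=4:    W    W    W
a=5:    W    W    W
a=6:    L    L    L
Cells with no legal move (terminal, hence L): (0,0), (0,1), (0,2).
The remaining L cells, each justified by listing all of its moves:
(3,0): →(2,0)(W), (1,0)(W) — all W, so L
(3,1): →(2,1)(W), (1,1)(W) — all W, so L
(3,2): →(2,2)(W), (1,2)(W) — all W, so L
(6,0): →(5,0)(W), (4,0)(W), (1,0)(W) — all W, so L
(6,1): →(5,1)(W), (4,1)(W), (1,1)(W) — all W, so L
(6,2): →(5,2)(W), (4,2)(W), (1,2)(W) — all W, so L
Every other cell has at least one move into one of the L cells above, so it is W.
Every move from (6,2) reaches a W position, so the mover loses.

Bob wins.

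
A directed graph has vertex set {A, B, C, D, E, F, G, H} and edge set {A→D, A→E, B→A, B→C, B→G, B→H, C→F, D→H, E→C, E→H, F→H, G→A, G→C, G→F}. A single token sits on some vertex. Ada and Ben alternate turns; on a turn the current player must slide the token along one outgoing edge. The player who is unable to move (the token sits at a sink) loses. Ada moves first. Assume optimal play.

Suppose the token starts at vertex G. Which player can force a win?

Classify positions by backward induction: terminal positions (no move available) are L. From any other position, the mover wins iff some move reaches an L.
Every edge goes from a vertex to one that appears earlier in the order H, F, D, C, E, A, G, B, so processing vertices in that order labels each vertex after all of its successors.
H: no outgoing edge → L
F: reaches L-position H → W
D: reaches L-position H → W
C: only reaches F(W), which is W → L
E: reaches L-position C → W
A: only reaches E(W), D(W), all W → L
G: reaches L-position A → W
B: reaches L-position A → W
The starting position G is W: Ada should move to A, handing over an L position.

Ada wins.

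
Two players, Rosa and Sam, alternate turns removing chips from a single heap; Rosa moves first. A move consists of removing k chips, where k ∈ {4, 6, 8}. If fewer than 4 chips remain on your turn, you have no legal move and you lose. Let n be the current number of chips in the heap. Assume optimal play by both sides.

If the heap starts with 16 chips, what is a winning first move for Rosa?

Remove 4, leaving 12.

Work bottom-up. With no move the player to move loses. Otherwise the position is W if at least one move leads to an L position for the opponent, and L if every move leads to a W.
n=0: no move → L
n=1: no move → L
n=2: no move → L
n=3: no move → L
n=4: reaches L-position 0 → W
n=5: reaches L-position 1 → W
n=6: reaches L-position 2 → W
n=7: reaches L-position 3 → W
n=8: reaches L-position 2 → W
n=9: reaches L-position 3 → W
n=10: reaches L-position 2 → W
n=11: reaches L-position 3 → W
n=12: only reaches 8(W), 6(W), 4(W), all W → L
n=13: only reaches 9(W), 7(W), 5(W), all W → L
n=14: only reaches 10(W), 8(W), 6(W), all W → L
n=15: only reaches 11(W), 9(W), 7(W), all W → L
n=16: reaches L-position 12 → W
From 16, the L positions reachable in one move are: 12.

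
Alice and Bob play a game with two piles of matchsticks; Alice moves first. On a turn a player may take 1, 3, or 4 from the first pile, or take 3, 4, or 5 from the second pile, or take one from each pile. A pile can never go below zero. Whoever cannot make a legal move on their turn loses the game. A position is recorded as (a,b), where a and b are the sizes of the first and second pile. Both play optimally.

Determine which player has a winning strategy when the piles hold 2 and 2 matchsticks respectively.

Positions with no move are L. A position that does have a move is losing for the player to move precisely when every available move leads to a winning position for the opponent. Fill in the labels:
No move ever increases a pile, so every position that can arise here has a ≤ 2 and b ≤ 2; it is enough to label the cells with 0 ≤ a ≤ 2 and 0 ≤ b ≤ 2.
Every move lowers a or b (never raises either), so fill the grid row by row in increasing a, and left to right within a row: each cell's successors are then already labelled.
      b=0  b=1  b=2
a=0:    L    L    L
a=1:    W    W    W
a=2:    L    L    L
Cells with no legal move (terminal, hence L): (0,0), (0,1), (0,2).
The remaining L cells, each justified by listing all of its moves:
(2,0): →(1,0)(W) only, which is W, so L
(2,1): →(1,1)(W), (1,0)(W) — all W, so L
(2,2): →(1,2)(W), (1,1)(W) — all W, so L
Every other cell has at least one move into one of the L cells above, so it is W.
Every move from (2,2) reaches a W position, so the mover loses.

Bob wins.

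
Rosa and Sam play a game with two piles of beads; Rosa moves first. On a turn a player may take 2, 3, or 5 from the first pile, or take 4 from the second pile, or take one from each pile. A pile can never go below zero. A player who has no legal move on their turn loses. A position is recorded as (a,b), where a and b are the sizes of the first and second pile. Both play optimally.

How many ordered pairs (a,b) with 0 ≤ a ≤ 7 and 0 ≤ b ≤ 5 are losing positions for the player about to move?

Work bottom-up. With no move the player to move loses. Otherwise the position is W if at least one move leads to an L position for the opponent, and L if every move leads to a W.
Every move lowers a or b (never raises either), so fill the grid row by row in increasing a, and left to right within a row: each cell's successors are then already labelled.
      b=0  b=1  b=2  b=3  b=4  b=5
a=0:    L    L    L    L    W    W
a=1:    L    W    W    W    W    L
a=2:    W    W    W    W    L    L
a=3:    W    W    W    W    L    W
a=4:    W    L    L    L    W    W
a=5:    W    W    W    W    W    W
a=6:    W    W    W    W    W    W
a=7:    L    W    W    W    W    W
Cells with no legal move (terminal, hence L): (0,0), (0,1), (0,2), (0,3), (1,0).
The remaining L cells, each justified by listing all of its moves:
(1,5): →(1,1)(W), (0,4)(W) — all W, so L
(2,4): →(0,4)(W), (2,0)(W), (1,3)(W) — all W, so L
(2,5): →(0,5)(W), (2,1)(W), (1,4)(W) — all W, so L
(3,4): →(1,4)(W), (0,4)(W), (3,0)(W), (2,3)(W) — all W, so L
(4,1): →(2,1)(W), (1,1)(W), (3,0)(W) — all W, so L
(4,2): →(2,2)(W), (1,2)(W), (3,1)(W) — all W, so L
(4,3): →(2,3)(W), (1,3)(W), (3,2)(W) — all W, so L
(7,0): →(5,0)(W), (4,0)(W), (2,0)(W) — all W, so L
Every other cell has at least one move into one of the L cells above, so it is W.
L cells per row: a=0: 4, a=1: 2, a=2: 2, a=3: 1, a=4: 3, a=5: 0, a=6: 0, a=7: 1; total 13.

13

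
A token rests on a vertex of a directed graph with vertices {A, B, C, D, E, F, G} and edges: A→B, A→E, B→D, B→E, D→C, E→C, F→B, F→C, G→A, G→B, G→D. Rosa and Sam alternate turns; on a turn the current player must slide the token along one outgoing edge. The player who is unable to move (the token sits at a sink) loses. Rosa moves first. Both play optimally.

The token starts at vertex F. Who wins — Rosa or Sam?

Classify positions by backward induction: terminal positions (no move available) are L. From any other position, the mover wins iff some move reaches an L.
Every edge goes from a vertex to one that appears earlier in the order C, E, D, B, A, G, F, so processing vertices in that order labels each vertex after all of its successors.
C: no outgoing edge → L
E: reaches L-position C → W
D: reaches L-position C → W
B: only reaches D(W), E(W), all W → L
A: reaches L-position B → W
G: reaches L-position B → W
F: reaches L-position B → W
From F Rosa can move to B, reaching an L position.

Rosa wins.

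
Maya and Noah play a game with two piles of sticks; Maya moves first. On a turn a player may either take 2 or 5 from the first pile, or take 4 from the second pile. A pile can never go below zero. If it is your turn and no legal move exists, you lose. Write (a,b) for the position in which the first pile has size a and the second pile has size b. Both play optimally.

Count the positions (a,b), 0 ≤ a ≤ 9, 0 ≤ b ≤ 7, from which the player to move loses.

Positions with no move are L. A position that does have a move is losing for the player to move precisely when every available move leads to a winning position for the opponent. Fill in the labels:
Every move lowers a or b (never raises either), so fill the grid row by row in increasing a, and left to right within a row: each cell's successors are then already labelled.
      b=0  b=1  b=2  b=3  b=4  b=5  b=6  b=7
a=0:    L    L    L    L    W    W    W    W
a=1:    L    L    L    L    W    W    W    W
a=2:    W    W    W    W    L    L    L    L
a=3:    W    W    W    W    L    L    L    L
a=4:    L    L    L    L    W    W    W    W
a=5:    W    W    W    W    W    W    W    W
a=6:    W    W    W    W    L    L    L    L
a=7:    L    L    L    L    W    W    W    W
a=8:    L    L    L    L    W    W    W    W
a=9:    W    W    W    W    L    L    L    L
Cells with no legal move (terminal, hence L): (0,0), (0,1), (0,2), (0,3), (1,0), (1,1), (1,2), (1,3).
The remaining L cells, each justified by listing all of its moves:
(2,4): L (options (0,4)(W), (2,0)(W) are all W)
(2,5): L (options (0,5)(W), (2,1)(W) are all W)
(2,6): L (options (0,6)(W), (2,2)(W) are all W)
(2,7): L (options (0,7)(W), (2,3)(W) are all W)
(3,4): L (options (1,4)(W), (3,0)(W) are all W)
(3,5): L (options (1,5)(W), (3,1)(W) are all W)
(3,6): L (options (1,6)(W), (3,2)(W) are all W)
(3,7): L (options (1,7)(W), (3,3)(W) are all W)
(4,0): L (sole option (2,0)(W) is W)
(4,1): L (sole option (2,1)(W) is W)
(4,2): L (sole option (2,2)(W) is W)
(4,3): L (sole option (2,3)(W) is W)
(6,4): L (options (4,4)(W), (1,4)(W), (6,0)(W) are all W)
(6,5): L (options (4,5)(W), (1,5)(W), (6,1)(W) are all W)
(6,6): L (options (4,6)(W), (1,6)(W), (6,2)(W) are all W)
(6,7): L (options (4,7)(W), (1,7)(W), (6,3)(W) are all W)
(7,0): L (options (5,0)(W), (2,0)(W) are all W)
(7,1): L (options (5,1)(W), (2,1)(W) are all W)
(7,2): L (options (5,2)(W), (2,2)(W) are all W)
(7,3): L (options (5,3)(W), (2,3)(W) are all W)
(8,0): L (options (6,0)(W), (3,0)(W) are all W)
(8,1): L (options (6,1)(W), (3,1)(W) are all W)
(8,2): L (options (6,2)(W), (3,2)(W) are all W)
(8,3): L (options (6,3)(W), (3,3)(W) are all W)
(9,4): L (options (7,4)(W), (4,4)(W), (9,0)(W) are all W)
(9,5): L (options (7,5)(W), (4,5)(W), (9,1)(W) are all W)
(9,6): L (options (7,6)(W), (4,6)(W), (9,2)(W) are all W)
(9,7): L (options (7,7)(W), (4,7)(W), (9,3)(W) are all W)
Every other cell has at least one move into one of the L cells above, so it is W.
L cells per row: a=0: 4, a=1: 4, a=2: 4, a=3: 4, a=4: 4, a=5: 0, a=6: 4, a=7: 4, a=8: 4, a=9: 4; total 36.

36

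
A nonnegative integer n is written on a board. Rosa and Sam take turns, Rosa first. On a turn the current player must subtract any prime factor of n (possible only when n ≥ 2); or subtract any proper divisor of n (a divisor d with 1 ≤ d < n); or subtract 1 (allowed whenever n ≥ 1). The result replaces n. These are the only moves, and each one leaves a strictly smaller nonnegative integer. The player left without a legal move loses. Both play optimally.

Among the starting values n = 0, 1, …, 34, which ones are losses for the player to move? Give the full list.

Work bottom-up. With no move the player to move loses. Otherwise the position is W if at least one move leads to an L position for the opponent, and L if every move leads to a W.
n=0: no move → L
n=1: W (go to 0, an L position)
n=2: W (go to 0, an L position)
n=3: W (go to 0, an L position)
n=4: L (options 2(W), 3(W) are all W)
n=5: W (go to 0, an L position)
n=6: W (go to 4, an L position)
n=7: W (go to 0, an L position)
n=8: W (go to 4, an L position)
n=9: L (options 6(W), 8(W) are all W)
n=10: W (go to 9, an L position)
n=11: W (go to 0, an L position)
n=12: W (go to 9, an L position)
n=13: W (go to 0, an L position)
n=14: L (options 7(W), 12(W), 13(W) are all W)
n=15: W (go to 14, an L position)
n=16: W (go to 14, an L position)
n=17: W (go to 0, an L position)
n=18: W (go to 9, an L position)
n=19: W (go to 0, an L position)
n=20: L (options 10(W), 15(W), 16(W), 18(W), 19(W) are all W)
n=21: W (go to 14, an L position)
n=22: W (go to 20, an L position)
n=23: W (go to 0, an L position)
n=24: W (go to 20, an L position)
n=25: W (go to 20, an L position)
n=26: L (options 13(W), 24(W), 25(W) are all W)
n=27: W (go to 26, an L position)
n=28: W (go to 14, an L position)
n=29: W (go to 0, an L position)
n=30: W (go to 20, an L position)
n=31: W (go to 0, an L position)
n=32: L (options 16(W), 24(W), 28(W), 30(W), 31(W) are all W)
n=33: W (go to 32, an L position)
n=34: W (go to 32, an L position)
The losing starting values of n are exactly the entries labelled L in this table (7 of them).

0, 4, 9, 14, 20, 26, 32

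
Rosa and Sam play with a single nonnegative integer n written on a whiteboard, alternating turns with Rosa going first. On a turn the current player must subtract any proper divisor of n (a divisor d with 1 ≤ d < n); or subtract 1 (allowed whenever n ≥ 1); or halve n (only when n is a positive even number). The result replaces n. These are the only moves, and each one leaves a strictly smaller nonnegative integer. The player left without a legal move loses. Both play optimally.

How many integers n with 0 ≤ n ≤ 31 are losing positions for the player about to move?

16

Use the standard recursion: the mover loses at a terminal position; elsewhere, the mover wins exactly when some move hands the opponent an L position.
n=0: no move → L
n=1: can move to 0, which is L ⇒ W
n=2: the only move is to 1(W), a W ⇒ L
n=3: can move to 2, which is L ⇒ W
n=4: can move to 2, which is L ⇒ W
n=5: the only move is to 4(W), a W ⇒ L
n=6: can move to 5, which is L ⇒ W
n=7: the only move is to 6(W), a W ⇒ L
n=8: can move to 7, which is L ⇒ W
n=9: moves to 6(W), 8(W); every one is W ⇒ L
n=10: can move to 5, which is L ⇒ W
n=11: the only move is to 10(W), a W ⇒ L
n=12: can move to 9, which is L ⇒ W
n=13: the only move is to 12(W), a W ⇒ L
n=14: can move to 7, which is L ⇒ W
n=15: moves to 10(W), 12(W), 14(W); every one is W ⇒ L
n=16: can move to 15, which is L ⇒ W
n=17: the only move is to 16(W), a W ⇒ L
n=18: can move to 9, which is L ⇒ W
n=19: the only move is to 18(W), a W ⇒ L
n=20: can move to 15, which is L ⇒ W
n=21: moves to 14(W), 18(W), 20(W); every one is W ⇒ L
n=22: can move to 11, which is L ⇒ W
n=23: the only move is to 22(W), a W ⇒ L
n=24: can move to 21, which is L ⇒ W
n=25: moves to 20(W), 24(W); every one is W ⇒ L
n=26: can move to 13, which is L ⇒ W
n=27: moves to 18(W), 24(W), 26(W); every one is W ⇒ L
n=28: can move to 21, which is L ⇒ W
n=29: the only move is to 28(W), a W ⇒ L
n=30: can move to 15, which is L ⇒ W
n=31: the only move is to 30(W), a W ⇒ L
L entries with 0 ≤ n ≤ 31: n = 0, 2, 5, 7, 9, 11, 13, 15, 17, 19, 21, 23, 25, 27, 29, 31; that makes 16.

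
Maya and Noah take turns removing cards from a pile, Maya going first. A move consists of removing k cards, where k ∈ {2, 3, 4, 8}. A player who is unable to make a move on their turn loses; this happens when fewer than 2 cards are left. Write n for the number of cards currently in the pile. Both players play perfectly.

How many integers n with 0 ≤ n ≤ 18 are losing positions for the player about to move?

Work bottom-up. With no move the player to move loses. Otherwise the position is W if at least one move leads to an L position for the opponent, and L if every move leads to a W.
n=0: no move → L
n=1: no move → L
n=2: →0(L), so W
n=3: →1(L), so W
n=4: →1(L), so W
n=5: →1(L), so W
n=6: →4(W), 3(W), 2(W) — all W, so L
n=7: →5(W), 4(W), 3(W) — all W, so L
n=8: →6(L), so W
n=9: →7(L), so W
n=10: →7(L), so W
n=11: →7(L), so W
n=12: →10(W), 9(W), 8(W), 4(W) — all W, so L
n=13: →11(W), 10(W), 9(W), 5(W) — all W, so L
n=14: →12(L), so W
n=15: →13(L), so W
n=16: →13(L), so W
n=17: →13(L), so W
n=18: →16(W), 15(W), 14(W), 10(W) — all W, so L
L entries with 0 ≤ n ≤ 18: n = 0, 1, 6, 7, 12, 13, 18; that makes 7.

7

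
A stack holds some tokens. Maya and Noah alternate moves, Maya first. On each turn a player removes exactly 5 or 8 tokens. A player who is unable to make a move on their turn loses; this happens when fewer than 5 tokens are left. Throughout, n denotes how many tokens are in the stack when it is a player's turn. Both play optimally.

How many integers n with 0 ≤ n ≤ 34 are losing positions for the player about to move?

15

Classify positions by backward induction: terminal positions (no move available) are L. From any other position, the mover wins iff some move reaches an L.
n=0: no move → L
n=1: no move → L
n=2: no move → L
n=3: no move → L
n=4: no move → L
n=5: can move to 0, which is L ⇒ W
n=6: can move to 1, which is L ⇒ W
n=7: can move to 2, which is L ⇒ W
n=8: can move to 3, which is L ⇒ W
n=9: can move to 4, which is L ⇒ W
n=10: can move to 2, which is L ⇒ W
n=11: can move to 3, which is L ⇒ W
n=12: can move to 4, which is L ⇒ W
n=13: moves to 8(W), 5(W); every one is W ⇒ L
n=14: moves to 9(W), 6(W); every one is W ⇒ L
n=15: moves to 10(W), 7(W); every one is W ⇒ L
n=16: moves to 11(W), 8(W); every one is W ⇒ L
n=17: moves to 12(W), 9(W); every one is W ⇒ L
n=18: can move to 13, which is L ⇒ W
n=19: can move to 14, which is L ⇒ W
n=20: can move to 15, which is L ⇒ W
n=21: can move to 16, which is L ⇒ W
n=22: can move to 17, which is L ⇒ W
n=23: can move to 15, which is L ⇒ W
n=24: can move to 16, which is L ⇒ W
n=25: can move to 17, which is L ⇒ W
n=26: moves to 21(W), 18(W); every one is W ⇒ L
n=27: moves to 22(W), 19(W); every one is W ⇒ L
n=28: moves to 23(W), 20(W); every one is W ⇒ L
n=29: moves to 24(W), 21(W); every one is W ⇒ L
n=30: moves to 25(W), 22(W); every one is W ⇒ L
n=31: can move to 26, which is L ⇒ W
n=32: can move to 27, which is L ⇒ W
n=33: can move to 28, which is L ⇒ W
n=34: can move to 29, which is L ⇒ W
L entries with 0 ≤ n ≤ 34: n = 0, 1, 2, 3, 4, 13, 14, 15, 16, 17, 26, 27, 28, 29, 30; that makes 15.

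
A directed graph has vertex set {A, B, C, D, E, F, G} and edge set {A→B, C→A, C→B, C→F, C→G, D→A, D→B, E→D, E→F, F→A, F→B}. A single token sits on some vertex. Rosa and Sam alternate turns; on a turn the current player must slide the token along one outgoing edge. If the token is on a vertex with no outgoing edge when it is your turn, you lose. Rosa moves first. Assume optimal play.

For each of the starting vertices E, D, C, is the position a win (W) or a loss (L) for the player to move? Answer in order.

Use the standard recursion: the mover loses at a terminal position; elsewhere, the mover wins exactly when some move hands the opponent an L position.
Every edge goes from a vertex to one that appears earlier in the order B, G, A, D, F, C, E, so processing vertices in that order labels each vertex after all of its successors.
B: no outgoing edge → L
G: no outgoing edge → L
A: can move to B, which is L ⇒ W
D: can move to B, which is L ⇒ W
F: can move to B, which is L ⇒ W
C: can move to G, which is L ⇒ W
E: moves to F(W), D(W); every one is W ⇒ L

E: L, D: W, C: W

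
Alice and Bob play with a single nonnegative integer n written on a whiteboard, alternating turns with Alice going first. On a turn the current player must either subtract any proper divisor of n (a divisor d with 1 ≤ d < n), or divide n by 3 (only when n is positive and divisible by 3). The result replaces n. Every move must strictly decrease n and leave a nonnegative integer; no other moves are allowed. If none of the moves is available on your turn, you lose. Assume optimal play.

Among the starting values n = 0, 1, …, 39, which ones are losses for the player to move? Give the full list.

Compute win/loss labels from the base case upward. A position with no move is L. Any other position is W if it can reach an L in one move, else L.
n=0: no move → L
n=1: no move → L
n=2: reaches L-position 1 → W
n=3: reaches L-position 1 → W
n=4: only reaches 2(W), 3(W), all W → L
n=5: reaches L-position 4 → W
n=6: reaches L-position 4 → W
n=7: only reaches 6(W), which is W → L
n=8: reaches L-position 4 → W
n=9: only reaches 3(W), 6(W), 8(W), all W → L
n=10: reaches L-position 9 → W
n=11: only reaches 10(W), which is W → L
n=12: reaches L-position 4 → W
n=13: only reaches 12(W), which is W → L
n=14: reaches L-position 7 → W
n=15: only reaches 5(W), 10(W), 12(W), 14(W), all W → L
n=16: reaches L-position 15 → W
n=17: only reaches 16(W), which is W → L
n=18: reaches L-position 9 → W
n=19: only reaches 18(W), which is W → L
n=20: reaches L-position 15 → W
n=21: reaches L-position 7 → W
n=22: reaches L-position 11 → W
n=23: only reaches 22(W), which is W → L
n=24: reaches L-position 23 → W
n=25: only reaches 20(W), 24(W), all W → L
n=26: reaches L-position 13 → W
n=27: reaches L-position 9 → W
n=28: only reaches 14(W), 21(W), 24(W), 26(W), 27(W), all W → L
n=29: reaches L-position 28 → W
n=30: reaches L-position 15 → W
n=31: only reaches 30(W), which is W → L
n=32: reaches L-position 28 → W
n=33: reaches L-position 11 → W
n=34: reaches L-position 17 → W
n=35: reaches L-position 28 → W
n=36: only reaches 12(W), 18(W), 24(W), 27(W), 30(W), 32(W), 33(W), 34(W), 35(W), all W → L
n=37: reaches L-position 36 → W
n=38: reaches L-position 19 → W
n=39: reaches L-position 13 → W
Reading off the rows marked L gives the requested list; there are 15 such values of n.

0, 1, 4, 7, 9, 11, 13, 15, 17, 19, 23, 25, 28, 31, 36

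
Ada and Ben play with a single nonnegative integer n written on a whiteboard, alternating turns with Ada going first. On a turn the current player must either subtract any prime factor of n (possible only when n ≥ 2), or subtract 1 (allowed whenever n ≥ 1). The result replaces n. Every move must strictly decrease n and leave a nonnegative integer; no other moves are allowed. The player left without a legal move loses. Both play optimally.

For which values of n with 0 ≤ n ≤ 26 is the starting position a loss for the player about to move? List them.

Classify positions by backward induction: terminal positions (no move available) are L. From any other position, the mover wins iff some move reaches an L.
n=0: no move → L
n=1: W (go to 0, an L position)
n=2: W (go to 0, an L position)
n=3: W (go to 0, an L position)
n=4: L (options 2(W), 3(W) are all W)
n=5: W (go to 0, an L position)
n=6: W (go to 4, an L position)
n=7: W (go to 0, an L position)
n=8: L (options 6(W), 7(W) are all W)
n=9: W (go to 8, an L position)
n=10: W (go to 8, an L position)
n=11: W (go to 0, an L position)
n=12: L (options 9(W), 10(W), 11(W) are all W)
n=13: W (go to 0, an L position)
n=14: W (go to 12, an L position)
n=15: W (go to 12, an L position)
n=16: L (options 14(W), 15(W) are all W)
n=17: W (go to 0, an L position)
n=18: W (go to 16, an L position)
n=19: W (go to 0, an L position)
n=20: L (options 15(W), 18(W), 19(W) are all W)
n=21: W (go to 20, an L position)
n=22: W (go to 20, an L position)
n=23: W (go to 0, an L position)
n=24: L (options 21(W), 22(W), 23(W) are all W)
n=25: W (go to 20, an L position)
n=26: W (go to 24, an L position)
The losing starting values of n are exactly the entries labelled L in this table (7 of them).

0, 4, 8, 12, 16, 20, 24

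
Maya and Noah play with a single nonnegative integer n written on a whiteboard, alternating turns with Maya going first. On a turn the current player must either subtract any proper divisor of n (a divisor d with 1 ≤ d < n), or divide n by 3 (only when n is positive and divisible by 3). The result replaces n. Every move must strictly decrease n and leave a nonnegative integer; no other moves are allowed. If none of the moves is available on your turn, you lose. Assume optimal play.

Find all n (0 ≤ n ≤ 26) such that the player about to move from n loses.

0, 1, 4, 7, 9, 11, 13, 15, 17, 19, 23, 25

Classify positions by backward induction: terminal positions (no move available) are L. From any other position, the mover wins iff some move reaches an L.
n=0: no move → L
n=1: no move → L
n=2: →1(L), so W
n=3: →1(L), so W
n=4: →2(W), 3(W) — all W, so L
n=5: →4(L), so W
n=6: →4(L), so W
n=7: →6(W) only, which is W, so L
n=8: →4(L), so W
n=9: →3(W), 6(W), 8(W) — all W, so L
n=10: →9(L), so W
n=11: →10(W) only, which is W, so L
n=12: →4(L), so W
n=13: →12(W) only, which is W, so L
n=14: →7(L), so W
n=15: →5(W), 10(W), 12(W), 14(W) — all W, so L
n=16: →15(L), so W
n=17: →16(W) only, which is W, so L
n=18: →9(L), so W
n=19: →18(W) only, which is W, so L
n=20: →15(L), so W
n=21: →7(L), so W
n=22: →11(L), so W
n=23: →22(W) only, which is W, so L
n=24: →23(L), so W
n=25: →20(W), 24(W) — all W, so L
n=26: →13(L), so W
The losing starting values of n are exactly the entries labelled L in this table (12 of them).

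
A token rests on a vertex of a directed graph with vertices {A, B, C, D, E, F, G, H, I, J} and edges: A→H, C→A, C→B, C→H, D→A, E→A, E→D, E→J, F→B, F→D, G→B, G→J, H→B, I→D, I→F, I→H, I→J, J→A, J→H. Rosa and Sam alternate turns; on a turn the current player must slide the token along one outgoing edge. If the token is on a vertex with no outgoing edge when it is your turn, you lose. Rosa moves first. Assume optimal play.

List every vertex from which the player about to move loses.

Work bottom-up. With no move the player to move loses. Otherwise the position is W if at least one move leads to an L position for the opponent, and L if every move leads to a W.
Every edge goes from a vertex to one that appears earlier in the order B, H, A, C, J, D, E, F, G, I, so processing vertices in that order labels each vertex after all of its successors.
B: no outgoing edge → L
H: →B(L), so W
A: →H(W) only, which is W, so L
C: →A(L), so W
J: →A(L), so W
D: →A(L), so W
E: →A(L), so W
F: →B(L), so W
G: →B(L), so W
I: →F(W), D(W), J(W), H(W) — all W, so L
The losing starting vertices are exactly the entries labelled L in this table (3 of them).

A, B, I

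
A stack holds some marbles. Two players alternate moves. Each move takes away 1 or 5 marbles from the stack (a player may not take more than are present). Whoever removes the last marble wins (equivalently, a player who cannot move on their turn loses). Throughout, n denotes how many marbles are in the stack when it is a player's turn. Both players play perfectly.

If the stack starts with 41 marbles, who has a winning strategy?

Build the W/L table. Terminal = L. A non-terminal position is W if it has a move to some L; otherwise it is L.
n=0: no move → L
n=1: can move to 0, which is L ⇒ W
n=2: the only move is to 1(W), a W ⇒ L
n=3: can move to 2, which is L ⇒ W
n=4: the only move is to 3(W), a W ⇒ L
n=5: can move to 4, which is L ⇒ W
n=6: moves to 5(W), 1(W); every one is W ⇒ L
n=7: can move to 6, which is L ⇒ W
n=8: moves to 7(W), 3(W); every one is W ⇒ L
n=9: can move to 8, which is L ⇒ W
n=10: moves to 9(W), 5(W); every one is W ⇒ L
n=11: can move to 10, which is L ⇒ W
n=12: moves to 11(W), 7(W); every one is W ⇒ L
n=13: can move to 12, which is L ⇒ W
n=14: moves to 13(W), 9(W); every one is W ⇒ L
n=15: can move to 14, which is L ⇒ W
n=16: moves to 15(W), 11(W); every one is W ⇒ L
n=17: can move to 16, which is L ⇒ W
n=18: moves to 17(W), 13(W); every one is W ⇒ L
n=19: can move to 18, which is L ⇒ W
n=20: moves to 19(W), 15(W); every one is W ⇒ L
n=21: can move to 20, which is L ⇒ W
n=22: moves to 21(W), 17(W); every one is W ⇒ L
n=23: can move to 22, which is L ⇒ W
n=24: moves to 23(W), 19(W); every one is W ⇒ L
n=25: can move to 24, which is L ⇒ W
n=26: moves to 25(W), 21(W); every one is W ⇒ L
n=27: can move to 26, which is L ⇒ W
n=28: moves to 27(W), 23(W); every one is W ⇒ L
n=29: can move to 28, which is L ⇒ W
n=30: moves to 29(W), 25(W); every one is W ⇒ L
n=31: can move to 30, which is L ⇒ W
n=32: moves to 31(W), 27(W); every one is W ⇒ L
n=33: can move to 32, which is L ⇒ W
n=34: moves to 33(W), 29(W); every one is W ⇒ L
n=35: can move to 34, which is L ⇒ W
n=36: moves to 35(W), 31(W); every one is W ⇒ L
n=37: can move to 36, which is L ⇒ W
n=38: moves to 37(W), 33(W); every one is W ⇒ L
n=39: can move to 38, which is L ⇒ W
n=40: moves to 39(W), 35(W); every one is W ⇒ L
n=41: can move to 40, which is L ⇒ W
From 41 the player to move can remove 1, leaving 40, reaching an L position.

The first player wins.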